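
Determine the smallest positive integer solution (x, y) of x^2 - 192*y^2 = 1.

First expand sqrt(192) as a continued fraction. With x_i = (sqrt(192) + m_i)/d_i and (m_0, d_0) = (0, 1): a_0 = floor(sqrt(192)) = 13, since 13^2 = 169 <= 192 < 196 = 14^2.
Iterate m_{i+1} = d_i*a_i - m_i, d_{i+1} = (192 - m_{i+1}^2)/d_i, a_{i+1} = floor((a_0 + m_{i+1})/d_{i+1}):
  m_1 = 1*13 - 0 = 13, d_1 = (192 - 13^2)/1 = 23/1 = 23, a_1 = floor((13 + 13)/23) = 1.
  m_2 = 23*1 - 13 = 10, d_2 = (192 - 10^2)/23 = 92/23 = 4, a_2 = floor((13 + 10)/4) = 5.
  m_3 = 4*5 - 10 = 10, d_3 = (192 - 10^2)/4 = 92/4 = 23, a_3 = floor((13 + 10)/23) = 1.
  m_4 = 23*1 - 10 = 13, d_4 = (192 - 13^2)/23 = 23/23 = 1, a_4 = floor((13 + 13)/1) = 26.
  m_5 = 1*26 - 13 = 13, d_5 = (192 - 13^2)/1 = 23/1 = 23: (m_5, d_5) = (m_1, d_1) = (13, 23), so from here the quotients repeat a_1, ..., a_4; the period length is 4.
So sqrt(192) = [13; (1, 5, 1, 26)] with period length k = 4.
k is even, so the fundamental solution of x^2 - 192y^2 = 1 is (p_{k-1}, q_{k-1}) = (p_3, q_3); compute convergents through index 3.
Convergents (p_i = a_i*p_{i-1} + p_{i-2}, q_i = a_i*q_{i-1} + q_{i-2} with p_{-2}=0, p_{-1}=1, q_{-2}=1, q_{-1}=0):
  i=0: a_0=13, p_0 = 13*1 + 0 = 13, q_0 = 13*0 + 1 = 1.
  i=1: a_1=1, p_1 = 1*13 + 1 = 14, q_1 = 1*1 + 0 = 1.
  i=2: a_2=5, p_2 = 5*14 + 13 = 83, q_2 = 5*1 + 1 = 6.
  i=3: a_3=1, p_3 = 1*83 + 14 = 97, q_3 = 1*6 + 1 = 7.
Check: 97^2 - 192*7^2 = 9409 - 9408 = 1, so (x, y) = (97, 7) solves the equation, and by the theorem it is the least positive solution.

(x, y) = (97, 7)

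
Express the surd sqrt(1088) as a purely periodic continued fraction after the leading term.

[32; (1, 64)]

Write x_i = (sqrt(1088) + m_i)/d_i with (m_0, d_0) = (0, 1). a_0 = floor(sqrt(1088)) = 32, since 32^2 = 1024 <= 1088 < 1089 = 33^2.
Iterate m_{i+1} = d_i*a_i - m_i, d_{i+1} = (1088 - m_{i+1}^2)/d_i, a_{i+1} = floor((a_0 + m_{i+1})/d_{i+1}):
  m_1 = 1*32 - 0 = 32, d_1 = (1088 - 32^2)/1 = 64/1 = 64, a_1 = floor((32 + 32)/64) = 1.
  m_2 = 64*1 - 32 = 32, d_2 = (1088 - 32^2)/64 = 64/64 = 1, a_2 = floor((32 + 32)/1) = 64.
  m_3 = 1*64 - 32 = 32, d_3 = (1088 - 32^2)/1 = 64/1 = 64: (m_3, d_3) = (m_1, d_1) = (32, 64), so from here the quotients repeat a_1, a_2; the period length is 2.
Hence the expansion of sqrt(1088) is a_0 = 32 followed by the repeating block 1, 64 (period 2).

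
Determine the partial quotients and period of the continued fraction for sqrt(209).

Write x_i = (sqrt(209) + m_i)/d_i with (m_0, d_0) = (0, 1). a_0 = floor(sqrt(209)) = 14, since 14^2 = 196 <= 209 < 225 = 15^2.
Iterate m_{i+1} = d_i*a_i - m_i, d_{i+1} = (209 - m_{i+1}^2)/d_i, a_{i+1} = floor((a_0 + m_{i+1})/d_{i+1}):
  m_1 = 1*14 - 0 = 14, d_1 = (209 - 14^2)/1 = 13/1 = 13, a_1 = floor((14 + 14)/13) = 2.
  m_2 = 13*2 - 14 = 12, d_2 = (209 - 12^2)/13 = 65/13 = 5, a_2 = floor((14 + 12)/5) = 5.
  m_3 = 5*5 - 12 = 13, d_3 = (209 - 13^2)/5 = 40/5 = 8, a_3 = floor((14 + 13)/8) = 3.
  m_4 = 8*3 - 13 = 11, d_4 = (209 - 11^2)/8 = 88/8 = 11, a_4 = floor((14 + 11)/11) = 2.
  m_5 = 11*2 - 11 = 11, d_5 = (209 - 11^2)/11 = 88/11 = 8, a_5 = floor((14 + 11)/8) = 3.
  m_6 = 8*3 - 11 = 13, d_6 = (209 - 13^2)/8 = 40/8 = 5, a_6 = floor((14 + 13)/5) = 5.
  m_7 = 5*5 - 13 = 12, d_7 = (209 - 12^2)/5 = 65/5 = 13, a_7 = floor((14 + 12)/13) = 2.
  m_8 = 13*2 - 12 = 14, d_8 = (209 - 14^2)/13 = 13/13 = 1, a_8 = floor((14 + 14)/1) = 28.
  m_9 = 1*28 - 14 = 14, d_9 = (209 - 14^2)/1 = 13/1 = 13: (m_9, d_9) = (m_1, d_1) = (14, 13), so from here the quotients repeat a_1, ..., a_8; the period length is 8.
Hence the expansion of sqrt(209) is a_0 = 14 followed by the repeating block 2, 5, 3, 2, 3, 5, 2, 28 (period 8).

[14; (2, 5, 3, 2, 3, 5, 2, 28)]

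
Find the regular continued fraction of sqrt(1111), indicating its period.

Write x_i = (sqrt(1111) + m_i)/d_i with (m_0, d_0) = (0, 1). a_0 = floor(sqrt(1111)) = 33, since 33^2 = 1089 <= 1111 < 1156 = 34^2.
Iterate m_{i+1} = d_i*a_i - m_i, d_{i+1} = (1111 - m_{i+1}^2)/d_i, a_{i+1} = floor((a_0 + m_{i+1})/d_{i+1}):
  m_1 = 1*33 - 0 = 33, d_1 = (1111 - 33^2)/1 = 22/1 = 22, a_1 = floor((33 + 33)/22) = 3.
  m_2 = 22*3 - 33 = 33, d_2 = (1111 - 33^2)/22 = 22/22 = 1, a_2 = floor((33 + 33)/1) = 66.
  m_3 = 1*66 - 33 = 33, d_3 = (1111 - 33^2)/1 = 22/1 = 22: (m_3, d_3) = (m_1, d_1) = (33, 22), so from here the quotients repeat a_1, a_2; the period length is 2.
Hence the expansion of sqrt(1111) is a_0 = 33 followed by the repeating block 3, 66 (period 2).

[33; (3, 66)]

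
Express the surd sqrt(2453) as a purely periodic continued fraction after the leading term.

Write x_i = (sqrt(2453) + m_i)/d_i with (m_0, d_0) = (0, 1). a_0 = floor(sqrt(2453)) = 49, since 49^2 = 2401 <= 2453 < 2500 = 50^2.
Iterate m_{i+1} = d_i*a_i - m_i, d_{i+1} = (2453 - m_{i+1}^2)/d_i, a_{i+1} = floor((a_0 + m_{i+1})/d_{i+1}):
  m_1 = 1*49 - 0 = 49, d_1 = (2453 - 49^2)/1 = 52/1 = 52, a_1 = floor((49 + 49)/52) = 1.
  m_2 = 52*1 - 49 = 3, d_2 = (2453 - 3^2)/52 = 2444/52 = 47, a_2 = floor((49 + 3)/47) = 1.
  m_3 = 47*1 - 3 = 44, d_3 = (2453 - 44^2)/47 = 517/47 = 11, a_3 = floor((49 + 44)/11) = 8.
  m_4 = 11*8 - 44 = 44, d_4 = (2453 - 44^2)/11 = 517/11 = 47, a_4 = floor((49 + 44)/47) = 1.
  m_5 = 47*1 - 44 = 3, d_5 = (2453 - 3^2)/47 = 2444/47 = 52, a_5 = floor((49 + 3)/52) = 1.
  m_6 = 52*1 - 3 = 49, d_6 = (2453 - 49^2)/52 = 52/52 = 1, a_6 = floor((49 + 49)/1) = 98.
  m_7 = 1*98 - 49 = 49, d_7 = (2453 - 49^2)/1 = 52/1 = 52: (m_7, d_7) = (m_1, d_1) = (49, 52), so from here the quotients repeat a_1, ..., a_6; the period length is 6.
Hence the expansion of sqrt(2453) is a_0 = 49 followed by the repeating block 1, 1, 8, 1, 1, 98 (period 6).

[49; (1, 1, 8, 1, 1, 98)]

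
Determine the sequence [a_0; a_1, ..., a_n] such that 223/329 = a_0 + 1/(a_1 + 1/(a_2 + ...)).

[0; 1, 2, 9, 1, 1, 1, 3]

Run the Euclidean algorithm on 223 and 329; the successive quotients are the partial quotients a_0, a_1, ... (each step inverts the fractional part left over by the previous one):
  223 = 0*329 + 223, so a_0 = 0.
  329 = 1*223 + 106, so a_1 = 1.
  223 = 2*106 + 11, so a_2 = 2.
  106 = 9*11 + 7, so a_3 = 9.
  11 = 1*7 + 4, so a_4 = 1.
  7 = 1*4 + 3, so a_5 = 1.
  4 = 1*3 + 1, so a_6 = 1.
  3 = 3*1 + 0, so a_7 = 3.
The remainder reaches 0 after 8 divisions, so the expansion has 8 partial quotients, read off in order.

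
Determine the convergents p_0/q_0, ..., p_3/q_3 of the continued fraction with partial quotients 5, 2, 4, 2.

Using the convergent recurrence p_i = a_i*p_{i-1} + p_{i-2}, q_i = a_i*q_{i-1} + q_{i-2} with p_{-2}=0, p_{-1}=1, q_{-2}=1, q_{-1}=0:
  i=0: a_0=5, p_0 = 5*1 + 0 = 5, q_0 = 5*0 + 1 = 1.
  i=1: a_1=2, p_1 = 2*5 + 1 = 11, q_1 = 2*1 + 0 = 2.
  i=2: a_2=4, p_2 = 4*11 + 5 = 49, q_2 = 4*2 + 1 = 9.
  i=3: a_3=2, p_3 = 2*49 + 11 = 109, q_3 = 2*9 + 2 = 20.

5/1, 11/2, 49/9, 109/20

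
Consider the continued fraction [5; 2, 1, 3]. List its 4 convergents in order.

Using the convergent recurrence p_i = a_i*p_{i-1} + p_{i-2}, q_i = a_i*q_{i-1} + q_{i-2} with p_{-2}=0, p_{-1}=1, q_{-2}=1, q_{-1}=0:
  i=0: a_0=5, p_0 = 5*1 + 0 = 5, q_0 = 5*0 + 1 = 1.
  i=1: a_1=2, p_1 = 2*5 + 1 = 11, q_1 = 2*1 + 0 = 2.
  i=2: a_2=1, p_2 = 1*11 + 5 = 16, q_2 = 1*2 + 1 = 3.
  i=3: a_3=3, p_3 = 3*16 + 11 = 59, q_3 = 3*3 + 2 = 11.

5/1, 11/2, 16/3, 59/11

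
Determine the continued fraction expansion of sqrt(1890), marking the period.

[43; (2, 9, 6, 9, 2, 86)]

Write x_i = (sqrt(1890) + m_i)/d_i with (m_0, d_0) = (0, 1). a_0 = floor(sqrt(1890)) = 43, since 43^2 = 1849 <= 1890 < 1936 = 44^2.
Iterate m_{i+1} = d_i*a_i - m_i, d_{i+1} = (1890 - m_{i+1}^2)/d_i, a_{i+1} = floor((a_0 + m_{i+1})/d_{i+1}):
  m_1 = 1*43 - 0 = 43, d_1 = (1890 - 43^2)/1 = 41/1 = 41, a_1 = floor((43 + 43)/41) = 2.
  m_2 = 41*2 - 43 = 39, d_2 = (1890 - 39^2)/41 = 369/41 = 9, a_2 = floor((43 + 39)/9) = 9.
  m_3 = 9*9 - 39 = 42, d_3 = (1890 - 42^2)/9 = 126/9 = 14, a_3 = floor((43 + 42)/14) = 6.
  m_4 = 14*6 - 42 = 42, d_4 = (1890 - 42^2)/14 = 126/14 = 9, a_4 = floor((43 + 42)/9) = 9.
  m_5 = 9*9 - 42 = 39, d_5 = (1890 - 39^2)/9 = 369/9 = 41, a_5 = floor((43 + 39)/41) = 2.
  m_6 = 41*2 - 39 = 43, d_6 = (1890 - 43^2)/41 = 41/41 = 1, a_6 = floor((43 + 43)/1) = 86.
  m_7 = 1*86 - 43 = 43, d_7 = (1890 - 43^2)/1 = 41/1 = 41: (m_7, d_7) = (m_1, d_1) = (43, 41), so from here the quotients repeat a_1, ..., a_6; the period length is 6.
Hence the expansion of sqrt(1890) is a_0 = 43 followed by the repeating block 2, 9, 6, 9, 2, 86 (period 6).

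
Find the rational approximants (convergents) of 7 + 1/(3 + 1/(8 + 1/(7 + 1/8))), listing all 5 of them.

Using the convergent recurrence p_i = a_i*p_{i-1} + p_{i-2}, q_i = a_i*q_{i-1} + q_{i-2} with p_{-2}=0, p_{-1}=1, q_{-2}=1, q_{-1}=0:
  i=0: a_0=7, p_0 = 7*1 + 0 = 7, q_0 = 7*0 + 1 = 1.
  i=1: a_1=3, p_1 = 3*7 + 1 = 22, q_1 = 3*1 + 0 = 3.
  i=2: a_2=8, p_2 = 8*22 + 7 = 183, q_2 = 8*3 + 1 = 25.
  i=3: a_3=7, p_3 = 7*183 + 22 = 1303, q_3 = 7*25 + 3 = 178.
  i=4: a_4=8, p_4 = 8*1303 + 183 = 10607, q_4 = 8*178 + 25 = 1449.

7/1, 22/3, 183/25, 1303/178, 10607/1449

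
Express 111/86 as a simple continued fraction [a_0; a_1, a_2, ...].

Run the Euclidean algorithm on 111 and 86; the successive quotients are the partial quotients a_0, a_1, ... (each step inverts the fractional part left over by the previous one):
  111 = 1*86 + 25, so a_0 = 1.
  86 = 3*25 + 11, so a_1 = 3.
  25 = 2*11 + 3, so a_2 = 2.
  11 = 3*3 + 2, so a_3 = 3.
  3 = 1*2 + 1, so a_4 = 1.
  2 = 2*1 + 0, so a_5 = 2.
The remainder reaches 0 after 6 divisions, so the expansion has 6 partial quotients, read off in order.

[1; 3, 2, 3, 1, 2]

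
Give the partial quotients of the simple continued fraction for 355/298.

[1; 5, 4, 2, 1, 1, 2]

Run the Euclidean algorithm on 355 and 298; the successive quotients are the partial quotients a_0, a_1, ... (each step inverts the fractional part left over by the previous one):
  355 = 1*298 + 57, so a_0 = 1.
  298 = 5*57 + 13, so a_1 = 5.
  57 = 4*13 + 5, so a_2 = 4.
  13 = 2*5 + 3, so a_3 = 2.
  5 = 1*3 + 2, so a_4 = 1.
  3 = 1*2 + 1, so a_5 = 1.
  2 = 2*1 + 0, so a_6 = 2.
The remainder reaches 0 after 7 divisions, so the expansion has 7 partial quotients, read off in order.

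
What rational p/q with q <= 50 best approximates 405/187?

13/6

Expand x = 405/187 as a continued fraction with the Euclidean algorithm:
  405 = 2*187 + 31, so a_0 = 2.
  187 = 6*31 + 1, so a_1 = 6.
  31 = 31*1 + 0, so a_2 = 31.
so x = [2; 6, 31].
Convergents (p_i = a_i*p_{i-1} + p_{i-2}, q_i = a_i*q_{i-1} + q_{i-2} with p_{-2}=0, p_{-1}=1, q_{-2}=1, q_{-1}=0), until the denominator exceeds 50:
  i=0: a_0=2, p_0 = 2*1 + 0 = 2, q_0 = 2*0 + 1 = 1.
  i=1: a_1=6, p_1 = 6*2 + 1 = 13, q_1 = 6*1 + 0 = 6.
  i=2: a_2=31, p_2 = 31*13 + 2 = 405, q_2 = 31*6 + 1 = 187.
q_2 = 187 > 50, so the last convergent with denominator <= 50 is p_1/q_1 = 13/6.
The closest fraction with denominator <= 50 is either p_1/q_1 or the intermediate fraction (k*p_1 + p_0)/(k*q_1 + q_0) with the largest k >= 1 whose denominator stays <= 50; these approach x as k grows, and every other convergent or intermediate fraction in range is farther away.
Largest k: floor((50 - q_0)/q_1) = floor((50 - 1)/6) = 8.
That gives (8*13 + 2)/(8*6 + 1) = 106/49.
Compare the errors: |x - 13/6| = |405*6 - 13*187|/(187*6) = 1/1122, and |x - 106/49| = |405*49 - 106*187|/(187*49) = 23/9163.
Cross-multiplying, 1*9163 = 9163 < 25806 = 23*1122, so 1/1122 is smaller: the convergent 13/6 is closer to x than 106/49.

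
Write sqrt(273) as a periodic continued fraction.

Write x_i = (sqrt(273) + m_i)/d_i with (m_0, d_0) = (0, 1). a_0 = floor(sqrt(273)) = 16, since 16^2 = 256 <= 273 < 289 = 17^2.
Iterate m_{i+1} = d_i*a_i - m_i, d_{i+1} = (273 - m_{i+1}^2)/d_i, a_{i+1} = floor((a_0 + m_{i+1})/d_{i+1}):
  m_1 = 1*16 - 0 = 16, d_1 = (273 - 16^2)/1 = 17/1 = 17, a_1 = floor((16 + 16)/17) = 1.
  m_2 = 17*1 - 16 = 1, d_2 = (273 - 1^2)/17 = 272/17 = 16, a_2 = floor((16 + 1)/16) = 1.
  m_3 = 16*1 - 1 = 15, d_3 = (273 - 15^2)/16 = 48/16 = 3, a_3 = floor((16 + 15)/3) = 10.
  m_4 = 3*10 - 15 = 15, d_4 = (273 - 15^2)/3 = 48/3 = 16, a_4 = floor((16 + 15)/16) = 1.
  m_5 = 16*1 - 15 = 1, d_5 = (273 - 1^2)/16 = 272/16 = 17, a_5 = floor((16 + 1)/17) = 1.
  m_6 = 17*1 - 1 = 16, d_6 = (273 - 16^2)/17 = 17/17 = 1, a_6 = floor((16 + 16)/1) = 32.
  m_7 = 1*32 - 16 = 16, d_7 = (273 - 16^2)/1 = 17/1 = 17: (m_7, d_7) = (m_1, d_1) = (16, 17), so from here the quotients repeat a_1, ..., a_6; the period length is 6.
Hence the expansion of sqrt(273) is a_0 = 16 followed by the repeating block 1, 1, 10, 1, 1, 32 (period 6).

[16; (1, 1, 10, 1, 1, 32)]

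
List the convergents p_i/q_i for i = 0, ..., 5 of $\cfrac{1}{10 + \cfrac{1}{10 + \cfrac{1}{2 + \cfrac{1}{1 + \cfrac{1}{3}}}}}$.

0/1, 1/10, 10/101, 21/212, 31/313, 114/1151

Using the convergent recurrence p_i = a_i*p_{i-1} + p_{i-2}, q_i = a_i*q_{i-1} + q_{i-2} with p_{-2}=0, p_{-1}=1, q_{-2}=1, q_{-1}=0:
  i=0: a_0=0, p_0 = 0*1 + 0 = 0, q_0 = 0*0 + 1 = 1.
  i=1: a_1=10, p_1 = 10*0 + 1 = 1, q_1 = 10*1 + 0 = 10.
  i=2: a_2=10, p_2 = 10*1 + 0 = 10, q_2 = 10*10 + 1 = 101.
  i=3: a_3=2, p_3 = 2*10 + 1 = 21, q_3 = 2*101 + 10 = 212.
  i=4: a_4=1, p_4 = 1*21 + 10 = 31, q_4 = 1*212 + 101 = 313.
  i=5: a_5=3, p_5 = 3*31 + 21 = 114, q_5 = 3*313 + 212 = 1151.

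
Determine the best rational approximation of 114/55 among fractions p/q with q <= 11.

Expand x = 114/55 as a continued fraction with the Euclidean algorithm:
  114 = 2*55 + 4, so a_0 = 2.
  55 = 13*4 + 3, so a_1 = 13.
  4 = 1*3 + 1, so a_2 = 1.
  3 = 3*1 + 0, so a_3 = 3.
so x = [2; 13, 1, 3].
Convergents (p_i = a_i*p_{i-1} + p_{i-2}, q_i = a_i*q_{i-1} + q_{i-2} with p_{-2}=0, p_{-1}=1, q_{-2}=1, q_{-1}=0), until the denominator exceeds 11:
  i=0: a_0=2, p_0 = 2*1 + 0 = 2, q_0 = 2*0 + 1 = 1.
  i=1: a_1=13, p_1 = 13*2 + 1 = 27, q_1 = 13*1 + 0 = 13.
q_1 = 13 > 11, so the last convergent with denominator <= 11 is p_0/q_0 = 2/1.
The closest fraction with denominator <= 11 is either p_0/q_0 or the intermediate fraction (k*p_0 + p_{-1})/(k*q_0 + q_{-1}) with the largest k >= 1 whose denominator stays <= 11; these approach x as k grows, and every other convergent or intermediate fraction in range is farther away.
Largest k: floor((11 - q_{-1})/q_0) = floor((11 - 0)/1) = 11 (using the seeds p_{-1} = 1, q_{-1} = 0).
That gives (11*2 + 1)/(11*1 + 0) = 23/11.
Compare the errors: |x - 2/1| = |114*1 - 2*55|/(55*1) = 4/55, and |x - 23/11| = |114*11 - 23*55|/(55*11) = 11/605.
Cross-multiplying, 11*55 = 605 < 2420 = 4*605, so 11/605 is smaller: the intermediate fraction 23/11 is closer to x than 2/1.

23/11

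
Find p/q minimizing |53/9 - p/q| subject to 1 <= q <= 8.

Expand x = 53/9 as a continued fraction with the Euclidean algorithm:
  53 = 5*9 + 8, so a_0 = 5.
  9 = 1*8 + 1, so a_1 = 1.
  8 = 8*1 + 0, so a_2 = 8.
so x = [5; 1, 8].
Convergents (p_i = a_i*p_{i-1} + p_{i-2}, q_i = a_i*q_{i-1} + q_{i-2} with p_{-2}=0, p_{-1}=1, q_{-2}=1, q_{-1}=0), until the denominator exceeds 8:
  i=0: a_0=5, p_0 = 5*1 + 0 = 5, q_0 = 5*0 + 1 = 1.
  i=1: a_1=1, p_1 = 1*5 + 1 = 6, q_1 = 1*1 + 0 = 1.
  i=2: a_2=8, p_2 = 8*6 + 5 = 53, q_2 = 8*1 + 1 = 9.
q_2 = 9 > 8, so the last convergent with denominator <= 8 is p_1/q_1 = 6/1.
The closest fraction with denominator <= 8 is either p_1/q_1 or the intermediate fraction (k*p_1 + p_0)/(k*q_1 + q_0) with the largest k >= 1 whose denominator stays <= 8; these approach x as k grows, and every other convergent or intermediate fraction in range is farther away.
Largest k: floor((8 - q_0)/q_1) = floor((8 - 1)/1) = 7.
That gives (7*6 + 5)/(7*1 + 1) = 47/8.
Compare the errors: |x - 6/1| = |53*1 - 6*9|/(9*1) = 1/9, and |x - 47/8| = |53*8 - 47*9|/(9*8) = 1/72.
Cross-multiplying, 1*9 = 9 < 72 = 1*72, so 1/72 is smaller: the intermediate fraction 47/8 is closer to x than 6/1.

47/8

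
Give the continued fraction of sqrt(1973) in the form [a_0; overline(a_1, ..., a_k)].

[44; overline(2, 2, 1, 1, 3, 3, 1, 1, 2, 2, 88)]

Write x_i = (sqrt(1973) + m_i)/d_i with (m_0, d_0) = (0, 1). a_0 = floor(sqrt(1973)) = 44, since 44^2 = 1936 <= 1973 < 2025 = 45^2.
Iterate m_{i+1} = d_i*a_i - m_i, d_{i+1} = (1973 - m_{i+1}^2)/d_i, a_{i+1} = floor((a_0 + m_{i+1})/d_{i+1}):
  m_1 = 1*44 - 0 = 44, d_1 = (1973 - 44^2)/1 = 37/1 = 37, a_1 = floor((44 + 44)/37) = 2.
  m_2 = 37*2 - 44 = 30, d_2 = (1973 - 30^2)/37 = 1073/37 = 29, a_2 = floor((44 + 30)/29) = 2.
  m_3 = 29*2 - 30 = 28, d_3 = (1973 - 28^2)/29 = 1189/29 = 41, a_3 = floor((44 + 28)/41) = 1.
  m_4 = 41*1 - 28 = 13, d_4 = (1973 - 13^2)/41 = 1804/41 = 44, a_4 = floor((44 + 13)/44) = 1.
  m_5 = 44*1 - 13 = 31, d_5 = (1973 - 31^2)/44 = 1012/44 = 23, a_5 = floor((44 + 31)/23) = 3.
  m_6 = 23*3 - 31 = 38, d_6 = (1973 - 38^2)/23 = 529/23 = 23, a_6 = floor((44 + 38)/23) = 3.
  m_7 = 23*3 - 38 = 31, d_7 = (1973 - 31^2)/23 = 1012/23 = 44, a_7 = floor((44 + 31)/44) = 1.
  m_8 = 44*1 - 31 = 13, d_8 = (1973 - 13^2)/44 = 1804/44 = 41, a_8 = floor((44 + 13)/41) = 1.
  m_9 = 41*1 - 13 = 28, d_9 = (1973 - 28^2)/41 = 1189/41 = 29, a_9 = floor((44 + 28)/29) = 2.
  m_10 = 29*2 - 28 = 30, d_10 = (1973 - 30^2)/29 = 1073/29 = 37, a_10 = floor((44 + 30)/37) = 2.
  m_11 = 37*2 - 30 = 44, d_11 = (1973 - 44^2)/37 = 37/37 = 1, a_11 = floor((44 + 44)/1) = 88.
  m_12 = 1*88 - 44 = 44, d_12 = (1973 - 44^2)/1 = 37/1 = 37: (m_12, d_12) = (m_1, d_1) = (44, 37), so from here the quotients repeat a_1, ..., a_11; the period length is 11.
Hence the expansion of sqrt(1973) is a_0 = 44 followed by the repeating block 2, 2, 1, 1, 3, 3, 1, 1, 2, 2, 88 (period 11).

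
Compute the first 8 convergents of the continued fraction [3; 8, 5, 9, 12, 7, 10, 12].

Using the convergent recurrence p_i = a_i*p_{i-1} + p_{i-2}, q_i = a_i*q_{i-1} + q_{i-2} with p_{-2}=0, p_{-1}=1, q_{-2}=1, q_{-1}=0:
  i=0: a_0=3, p_0 = 3*1 + 0 = 3, q_0 = 3*0 + 1 = 1.
  i=1: a_1=8, p_1 = 8*3 + 1 = 25, q_1 = 8*1 + 0 = 8.
  i=2: a_2=5, p_2 = 5*25 + 3 = 128, q_2 = 5*8 + 1 = 41.
  i=3: a_3=9, p_3 = 9*128 + 25 = 1177, q_3 = 9*41 + 8 = 377.
  i=4: a_4=12, p_4 = 12*1177 + 128 = 14252, q_4 = 12*377 + 41 = 4565.
  i=5: a_5=7, p_5 = 7*14252 + 1177 = 100941, q_5 = 7*4565 + 377 = 32332.
  i=6: a_6=10, p_6 = 10*100941 + 14252 = 1023662, q_6 = 10*32332 + 4565 = 327885.
  i=7: a_7=12, p_7 = 12*1023662 + 100941 = 12384885, q_7 = 12*327885 + 32332 = 3966952.

3/1, 25/8, 128/41, 1177/377, 14252/4565, 100941/32332, 1023662/327885, 12384885/3966952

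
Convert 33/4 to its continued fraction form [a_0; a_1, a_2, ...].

Run the Euclidean algorithm on 33 and 4; the successive quotients are the partial quotients a_0, a_1, ... (each step inverts the fractional part left over by the previous one):
  33 = 8*4 + 1, so a_0 = 8.
  4 = 4*1 + 0, so a_1 = 4.
The remainder reaches 0 after 2 divisions, so the expansion has 2 partial quotients, read off in order.

[8; 4]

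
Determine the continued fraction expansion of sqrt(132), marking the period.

[11; (2, 22)]

Write x_i = (sqrt(132) + m_i)/d_i with (m_0, d_0) = (0, 1). a_0 = floor(sqrt(132)) = 11, since 11^2 = 121 <= 132 < 144 = 12^2.
Iterate m_{i+1} = d_i*a_i - m_i, d_{i+1} = (132 - m_{i+1}^2)/d_i, a_{i+1} = floor((a_0 + m_{i+1})/d_{i+1}):
  m_1 = 1*11 - 0 = 11, d_1 = (132 - 11^2)/1 = 11/1 = 11, a_1 = floor((11 + 11)/11) = 2.
  m_2 = 11*2 - 11 = 11, d_2 = (132 - 11^2)/11 = 11/11 = 1, a_2 = floor((11 + 11)/1) = 22.
  m_3 = 1*22 - 11 = 11, d_3 = (132 - 11^2)/1 = 11/1 = 11: (m_3, d_3) = (m_1, d_1) = (11, 11), so from here the quotients repeat a_1, a_2; the period length is 2.
Hence the expansion of sqrt(132) is a_0 = 11 followed by the repeating block 2, 22 (period 2).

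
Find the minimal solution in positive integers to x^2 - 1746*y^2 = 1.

First expand sqrt(1746) as a continued fraction. With x_i = (sqrt(1746) + m_i)/d_i and (m_0, d_0) = (0, 1): a_0 = floor(sqrt(1746)) = 41, since 41^2 = 1681 <= 1746 < 1764 = 42^2.
Iterate m_{i+1} = d_i*a_i - m_i, d_{i+1} = (1746 - m_{i+1}^2)/d_i, a_{i+1} = floor((a_0 + m_{i+1})/d_{i+1}):
  m_1 = 1*41 - 0 = 41, d_1 = (1746 - 41^2)/1 = 65/1 = 65, a_1 = floor((41 + 41)/65) = 1.
  m_2 = 65*1 - 41 = 24, d_2 = (1746 - 24^2)/65 = 1170/65 = 18, a_2 = floor((41 + 24)/18) = 3.
  m_3 = 18*3 - 24 = 30, d_3 = (1746 - 30^2)/18 = 846/18 = 47, a_3 = floor((41 + 30)/47) = 1.
  m_4 = 47*1 - 30 = 17, d_4 = (1746 - 17^2)/47 = 1457/47 = 31, a_4 = floor((41 + 17)/31) = 1.
  m_5 = 31*1 - 17 = 14, d_5 = (1746 - 14^2)/31 = 1550/31 = 50, a_5 = floor((41 + 14)/50) = 1.
  m_6 = 50*1 - 14 = 36, d_6 = (1746 - 36^2)/50 = 450/50 = 9, a_6 = floor((41 + 36)/9) = 8.
  m_7 = 9*8 - 36 = 36, d_7 = (1746 - 36^2)/9 = 450/9 = 50, a_7 = floor((41 + 36)/50) = 1.
  m_8 = 50*1 - 36 = 14, d_8 = (1746 - 14^2)/50 = 1550/50 = 31, a_8 = floor((41 + 14)/31) = 1.
  m_9 = 31*1 - 14 = 17, d_9 = (1746 - 17^2)/31 = 1457/31 = 47, a_9 = floor((41 + 17)/47) = 1.
  m_10 = 47*1 - 17 = 30, d_10 = (1746 - 30^2)/47 = 846/47 = 18, a_10 = floor((41 + 30)/18) = 3.
  m_11 = 18*3 - 30 = 24, d_11 = (1746 - 24^2)/18 = 1170/18 = 65, a_11 = floor((41 + 24)/65) = 1.
  m_12 = 65*1 - 24 = 41, d_12 = (1746 - 41^2)/65 = 65/65 = 1, a_12 = floor((41 + 41)/1) = 82.
  m_13 = 1*82 - 41 = 41, d_13 = (1746 - 41^2)/1 = 65/1 = 65: (m_13, d_13) = (m_1, d_1) = (41, 65), so from here the quotients repeat a_1, ..., a_12; the period length is 12.
So sqrt(1746) = [41; (1, 3, 1, 1, 1, 8, 1, 1, 1, 3, 1, 82)] with period length k = 12.
k is even, so the fundamental solution of x^2 - 1746y^2 = 1 is (p_{k-1}, q_{k-1}) = (p_11, q_11); compute convergents through index 11.
Convergents (p_i = a_i*p_{i-1} + p_{i-2}, q_i = a_i*q_{i-1} + q_{i-2} with p_{-2}=0, p_{-1}=1, q_{-2}=1, q_{-1}=0):
  i=0: a_0=41, p_0 = 41*1 + 0 = 41, q_0 = 41*0 + 1 = 1.
  i=1: a_1=1, p_1 = 1*41 + 1 = 42, q_1 = 1*1 + 0 = 1.
  i=2: a_2=3, p_2 = 3*42 + 41 = 167, q_2 = 3*1 + 1 = 4.
  i=3: a_3=1, p_3 = 1*167 + 42 = 209, q_3 = 1*4 + 1 = 5.
  i=4: a_4=1, p_4 = 1*209 + 167 = 376, q_4 = 1*5 + 4 = 9.
  i=5: a_5=1, p_5 = 1*376 + 209 = 585, q_5 = 1*9 + 5 = 14.
  i=6: a_6=8, p_6 = 8*585 + 376 = 5056, q_6 = 8*14 + 9 = 121.
  i=7: a_7=1, p_7 = 1*5056 + 585 = 5641, q_7 = 1*121 + 14 = 135.
  i=8: a_8=1, p_8 = 1*5641 + 5056 = 10697, q_8 = 1*135 + 121 = 256.
  i=9: a_9=1, p_9 = 1*10697 + 5641 = 16338, q_9 = 1*256 + 135 = 391.
  i=10: a_10=3, p_10 = 3*16338 + 10697 = 59711, q_10 = 3*391 + 256 = 1429.
  i=11: a_11=1, p_11 = 1*59711 + 16338 = 76049, q_11 = 1*1429 + 391 = 1820.
Check: 76049^2 - 1746*1820^2 = 5783450401 - 5783450400 = 1, so (x, y) = (76049, 1820) solves the equation, and by the theorem it is the least positive solution.

(x, y) = (76049, 1820)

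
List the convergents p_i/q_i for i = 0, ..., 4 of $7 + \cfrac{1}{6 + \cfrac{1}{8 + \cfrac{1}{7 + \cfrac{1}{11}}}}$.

7/1, 43/6, 351/49, 2500/349, 27851/3888

Using the convergent recurrence p_i = a_i*p_{i-1} + p_{i-2}, q_i = a_i*q_{i-1} + q_{i-2} with p_{-2}=0, p_{-1}=1, q_{-2}=1, q_{-1}=0:
  i=0: a_0=7, p_0 = 7*1 + 0 = 7, q_0 = 7*0 + 1 = 1.
  i=1: a_1=6, p_1 = 6*7 + 1 = 43, q_1 = 6*1 + 0 = 6.
  i=2: a_2=8, p_2 = 8*43 + 7 = 351, q_2 = 8*6 + 1 = 49.
  i=3: a_3=7, p_3 = 7*351 + 43 = 2500, q_3 = 7*49 + 6 = 349.
  i=4: a_4=11, p_4 = 11*2500 + 351 = 27851, q_4 = 11*349 + 49 = 3888.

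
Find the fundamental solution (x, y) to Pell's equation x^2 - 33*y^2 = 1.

(x, y) = (23, 4)

First expand sqrt(33) as a continued fraction. With x_i = (sqrt(33) + m_i)/d_i and (m_0, d_0) = (0, 1): a_0 = floor(sqrt(33)) = 5, since 5^2 = 25 <= 33 < 36 = 6^2.
Iterate m_{i+1} = d_i*a_i - m_i, d_{i+1} = (33 - m_{i+1}^2)/d_i, a_{i+1} = floor((a_0 + m_{i+1})/d_{i+1}):
  m_1 = 1*5 - 0 = 5, d_1 = (33 - 5^2)/1 = 8/1 = 8, a_1 = floor((5 + 5)/8) = 1.
  m_2 = 8*1 - 5 = 3, d_2 = (33 - 3^2)/8 = 24/8 = 3, a_2 = floor((5 + 3)/3) = 2.
  m_3 = 3*2 - 3 = 3, d_3 = (33 - 3^2)/3 = 24/3 = 8, a_3 = floor((5 + 3)/8) = 1.
  m_4 = 8*1 - 3 = 5, d_4 = (33 - 5^2)/8 = 8/8 = 1, a_4 = floor((5 + 5)/1) = 10.
  m_5 = 1*10 - 5 = 5, d_5 = (33 - 5^2)/1 = 8/1 = 8: (m_5, d_5) = (m_1, d_1) = (5, 8), so from here the quotients repeat a_1, ..., a_4; the period length is 4.
So sqrt(33) = [5; (1, 2, 1, 10)] with period length k = 4.
k is even, so the fundamental solution of x^2 - 33y^2 = 1 is (p_{k-1}, q_{k-1}) = (p_3, q_3); compute convergents through index 3.
Convergents (p_i = a_i*p_{i-1} + p_{i-2}, q_i = a_i*q_{i-1} + q_{i-2} with p_{-2}=0, p_{-1}=1, q_{-2}=1, q_{-1}=0):
  i=0: a_0=5, p_0 = 5*1 + 0 = 5, q_0 = 5*0 + 1 = 1.
  i=1: a_1=1, p_1 = 1*5 + 1 = 6, q_1 = 1*1 + 0 = 1.
  i=2: a_2=2, p_2 = 2*6 + 5 = 17, q_2 = 2*1 + 1 = 3.
  i=3: a_3=1, p_3 = 1*17 + 6 = 23, q_3 = 1*3 + 1 = 4.
Check: 23^2 - 33*4^2 = 529 - 528 = 1, so (x, y) = (23, 4) solves the equation, and by the theorem it is the least positive solution.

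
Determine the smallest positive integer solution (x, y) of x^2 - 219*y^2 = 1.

First expand sqrt(219) as a continued fraction. With x_i = (sqrt(219) + m_i)/d_i and (m_0, d_0) = (0, 1): a_0 = floor(sqrt(219)) = 14, since 14^2 = 196 <= 219 < 225 = 15^2.
Iterate m_{i+1} = d_i*a_i - m_i, d_{i+1} = (219 - m_{i+1}^2)/d_i, a_{i+1} = floor((a_0 + m_{i+1})/d_{i+1}):
  m_1 = 1*14 - 0 = 14, d_1 = (219 - 14^2)/1 = 23/1 = 23, a_1 = floor((14 + 14)/23) = 1.
  m_2 = 23*1 - 14 = 9, d_2 = (219 - 9^2)/23 = 138/23 = 6, a_2 = floor((14 + 9)/6) = 3.
  m_3 = 6*3 - 9 = 9, d_3 = (219 - 9^2)/6 = 138/6 = 23, a_3 = floor((14 + 9)/23) = 1.
  m_4 = 23*1 - 9 = 14, d_4 = (219 - 14^2)/23 = 23/23 = 1, a_4 = floor((14 + 14)/1) = 28.
  m_5 = 1*28 - 14 = 14, d_5 = (219 - 14^2)/1 = 23/1 = 23: (m_5, d_5) = (m_1, d_1) = (14, 23), so from here the quotients repeat a_1, ..., a_4; the period length is 4.
So sqrt(219) = [14; (1, 3, 1, 28)] with period length k = 4.
k is even, so the fundamental solution of x^2 - 219y^2 = 1 is (p_{k-1}, q_{k-1}) = (p_3, q_3); compute convergents through index 3.
Convergents (p_i = a_i*p_{i-1} + p_{i-2}, q_i = a_i*q_{i-1} + q_{i-2} with p_{-2}=0, p_{-1}=1, q_{-2}=1, q_{-1}=0):
  i=0: a_0=14, p_0 = 14*1 + 0 = 14, q_0 = 14*0 + 1 = 1.
  i=1: a_1=1, p_1 = 1*14 + 1 = 15, q_1 = 1*1 + 0 = 1.
  i=2: a_2=3, p_2 = 3*15 + 14 = 59, q_2 = 3*1 + 1 = 4.
  i=3: a_3=1, p_3 = 1*59 + 15 = 74, q_3 = 1*4 + 1 = 5.
Check: 74^2 - 219*5^2 = 5476 - 5475 = 1, so (x, y) = (74, 5) solves the equation, and by the theorem it is the least positive solution.

(x, y) = (74, 5)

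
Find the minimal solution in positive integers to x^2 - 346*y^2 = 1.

First expand sqrt(346) as a continued fraction. With x_i = (sqrt(346) + m_i)/d_i and (m_0, d_0) = (0, 1): a_0 = floor(sqrt(346)) = 18, since 18^2 = 324 <= 346 < 361 = 19^2.
Iterate m_{i+1} = d_i*a_i - m_i, d_{i+1} = (346 - m_{i+1}^2)/d_i, a_{i+1} = floor((a_0 + m_{i+1})/d_{i+1}):
  m_1 = 1*18 - 0 = 18, d_1 = (346 - 18^2)/1 = 22/1 = 22, a_1 = floor((18 + 18)/22) = 1.
  m_2 = 22*1 - 18 = 4, d_2 = (346 - 4^2)/22 = 330/22 = 15, a_2 = floor((18 + 4)/15) = 1.
  m_3 = 15*1 - 4 = 11, d_3 = (346 - 11^2)/15 = 225/15 = 15, a_3 = floor((18 + 11)/15) = 1.
  m_4 = 15*1 - 11 = 4, d_4 = (346 - 4^2)/15 = 330/15 = 22, a_4 = floor((18 + 4)/22) = 1.
  m_5 = 22*1 - 4 = 18, d_5 = (346 - 18^2)/22 = 22/22 = 1, a_5 = floor((18 + 18)/1) = 36.
  m_6 = 1*36 - 18 = 18, d_6 = (346 - 18^2)/1 = 22/1 = 22: (m_6, d_6) = (m_1, d_1) = (18, 22), so from here the quotients repeat a_1, ..., a_5; the period length is 5.
So sqrt(346) = [18; (1, 1, 1, 1, 36)] with period length k = 5.
k is odd, so (p_{k-1}, q_{k-1}) only solves x^2 - 346y^2 = -1 and the fundamental solution of x^2 - 346y^2 = 1 is (p_{2k-1}, q_{2k-1}) = (p_9, q_9); compute convergents through index 9, running through the period twice.
Convergents (p_i = a_i*p_{i-1} + p_{i-2}, q_i = a_i*q_{i-1} + q_{i-2} with p_{-2}=0, p_{-1}=1, q_{-2}=1, q_{-1}=0):
  i=0: a_0=18, p_0 = 18*1 + 0 = 18, q_0 = 18*0 + 1 = 1.
  i=1: a_1=1, p_1 = 1*18 + 1 = 19, q_1 = 1*1 + 0 = 1.
  i=2: a_2=1, p_2 = 1*19 + 18 = 37, q_2 = 1*1 + 1 = 2.
  i=3: a_3=1, p_3 = 1*37 + 19 = 56, q_3 = 1*2 + 1 = 3.
  i=4: a_4=1, p_4 = 1*56 + 37 = 93, q_4 = 1*3 + 2 = 5.
  i=5: a_5=36, p_5 = 36*93 + 56 = 3404, q_5 = 36*5 + 3 = 183.
  i=6: a_6=1, p_6 = 1*3404 + 93 = 3497, q_6 = 1*183 + 5 = 188.
  i=7: a_7=1, p_7 = 1*3497 + 3404 = 6901, q_7 = 1*188 + 183 = 371.
  i=8: a_8=1, p_8 = 1*6901 + 3497 = 10398, q_8 = 1*371 + 188 = 559.
  i=9: a_9=1, p_9 = 1*10398 + 6901 = 17299, q_9 = 1*559 + 371 = 930.
Indeed p_4^2 - 346*q_4^2 = 8649 - 8650 = -1, not +1.
Check: 17299^2 - 346*930^2 = 299255401 - 299255400 = 1, so (x, y) = (17299, 930) solves the equation, and by the theorem it is the least positive solution.

(x, y) = (17299, 930)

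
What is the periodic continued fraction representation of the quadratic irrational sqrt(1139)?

Write x_i = (sqrt(1139) + m_i)/d_i with (m_0, d_0) = (0, 1). a_0 = floor(sqrt(1139)) = 33, since 33^2 = 1089 <= 1139 < 1156 = 34^2.
Iterate m_{i+1} = d_i*a_i - m_i, d_{i+1} = (1139 - m_{i+1}^2)/d_i, a_{i+1} = floor((a_0 + m_{i+1})/d_{i+1}):
  m_1 = 1*33 - 0 = 33, d_1 = (1139 - 33^2)/1 = 50/1 = 50, a_1 = floor((33 + 33)/50) = 1.
  m_2 = 50*1 - 33 = 17, d_2 = (1139 - 17^2)/50 = 850/50 = 17, a_2 = floor((33 + 17)/17) = 2.
  m_3 = 17*2 - 17 = 17, d_3 = (1139 - 17^2)/17 = 850/17 = 50, a_3 = floor((33 + 17)/50) = 1.
  m_4 = 50*1 - 17 = 33, d_4 = (1139 - 33^2)/50 = 50/50 = 1, a_4 = floor((33 + 33)/1) = 66.
  m_5 = 1*66 - 33 = 33, d_5 = (1139 - 33^2)/1 = 50/1 = 50: (m_5, d_5) = (m_1, d_1) = (33, 50), so from here the quotients repeat a_1, ..., a_4; the period length is 4.
Hence the expansion of sqrt(1139) is a_0 = 33 followed by the repeating block 1, 2, 1, 66 (period 4).

[33; (1, 2, 1, 66)]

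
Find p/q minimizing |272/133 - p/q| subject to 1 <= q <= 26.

45/22

Expand x = 272/133 as a continued fraction with the Euclidean algorithm:
  272 = 2*133 + 6, so a_0 = 2.
  133 = 22*6 + 1, so a_1 = 22.
  6 = 6*1 + 0, so a_2 = 6.
so x = [2; 22, 6].
Convergents (p_i = a_i*p_{i-1} + p_{i-2}, q_i = a_i*q_{i-1} + q_{i-2} with p_{-2}=0, p_{-1}=1, q_{-2}=1, q_{-1}=0), until the denominator exceeds 26:
  i=0: a_0=2, p_0 = 2*1 + 0 = 2, q_0 = 2*0 + 1 = 1.
  i=1: a_1=22, p_1 = 22*2 + 1 = 45, q_1 = 22*1 + 0 = 22.
  i=2: a_2=6, p_2 = 6*45 + 2 = 272, q_2 = 6*22 + 1 = 133.
q_2 = 133 > 26, so the last convergent with denominator <= 26 is p_1/q_1 = 45/22.
The closest fraction with denominator <= 26 is either p_1/q_1 or the intermediate fraction (k*p_1 + p_0)/(k*q_1 + q_0) with the largest k >= 1 whose denominator stays <= 26; these approach x as k grows, and every other convergent or intermediate fraction in range is farther away.
Largest k: floor((26 - q_0)/q_1) = floor((26 - 1)/22) = 1.
That gives (1*45 + 2)/(1*22 + 1) = 47/23.
Compare the errors: |x - 45/22| = |272*22 - 45*133|/(133*22) = 1/2926, and |x - 47/23| = |272*23 - 47*133|/(133*23) = 5/3059.
Cross-multiplying, 1*3059 = 3059 < 14630 = 5*2926, so 1/2926 is smaller: the convergent 45/22 is closer to x than 47/23.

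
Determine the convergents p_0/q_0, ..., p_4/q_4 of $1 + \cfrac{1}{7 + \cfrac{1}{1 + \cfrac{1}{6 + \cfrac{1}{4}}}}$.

Using the convergent recurrence p_i = a_i*p_{i-1} + p_{i-2}, q_i = a_i*q_{i-1} + q_{i-2} with p_{-2}=0, p_{-1}=1, q_{-2}=1, q_{-1}=0:
  i=0: a_0=1, p_0 = 1*1 + 0 = 1, q_0 = 1*0 + 1 = 1.
  i=1: a_1=7, p_1 = 7*1 + 1 = 8, q_1 = 7*1 + 0 = 7.
  i=2: a_2=1, p_2 = 1*8 + 1 = 9, q_2 = 1*7 + 1 = 8.
  i=3: a_3=6, p_3 = 6*9 + 8 = 62, q_3 = 6*8 + 7 = 55.
  i=4: a_4=4, p_4 = 4*62 + 9 = 257, q_4 = 4*55 + 8 = 228.

1/1, 8/7, 9/8, 62/55, 257/228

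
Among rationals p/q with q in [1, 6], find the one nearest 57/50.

Expand x = 57/50 as a continued fraction with the Euclidean algorithm:
  57 = 1*50 + 7, so a_0 = 1.
  50 = 7*7 + 1, so a_1 = 7.
  7 = 7*1 + 0, so a_2 = 7.
so x = [1; 7, 7].
Convergents (p_i = a_i*p_{i-1} + p_{i-2}, q_i = a_i*q_{i-1} + q_{i-2} with p_{-2}=0, p_{-1}=1, q_{-2}=1, q_{-1}=0), until the denominator exceeds 6:
  i=0: a_0=1, p_0 = 1*1 + 0 = 1, q_0 = 1*0 + 1 = 1.
  i=1: a_1=7, p_1 = 7*1 + 1 = 8, q_1 = 7*1 + 0 = 7.
q_1 = 7 > 6, so the last convergent with denominator <= 6 is p_0/q_0 = 1/1.
The closest fraction with denominator <= 6 is either p_0/q_0 or the intermediate fraction (k*p_0 + p_{-1})/(k*q_0 + q_{-1}) with the largest k >= 1 whose denominator stays <= 6; these approach x as k grows, and every other convergent or intermediate fraction in range is farther away.
Largest k: floor((6 - q_{-1})/q_0) = floor((6 - 0)/1) = 6 (using the seeds p_{-1} = 1, q_{-1} = 0).
That gives (6*1 + 1)/(6*1 + 0) = 7/6.
Compare the errors: |x - 1/1| = |57*1 - 1*50|/(50*1) = 7/50, and |x - 7/6| = |57*6 - 7*50|/(50*6) = 8/300.
Cross-multiplying, 8*50 = 400 < 2100 = 7*300, so 8/300 is smaller: the intermediate fraction 7/6 is closer to x than 1/1.

7/6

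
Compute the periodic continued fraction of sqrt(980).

Write x_i = (sqrt(980) + m_i)/d_i with (m_0, d_0) = (0, 1). a_0 = floor(sqrt(980)) = 31, since 31^2 = 961 <= 980 < 1024 = 32^2.
Iterate m_{i+1} = d_i*a_i - m_i, d_{i+1} = (980 - m_{i+1}^2)/d_i, a_{i+1} = floor((a_0 + m_{i+1})/d_{i+1}):
  m_1 = 1*31 - 0 = 31, d_1 = (980 - 31^2)/1 = 19/1 = 19, a_1 = floor((31 + 31)/19) = 3.
  m_2 = 19*3 - 31 = 26, d_2 = (980 - 26^2)/19 = 304/19 = 16, a_2 = floor((31 + 26)/16) = 3.
  m_3 = 16*3 - 26 = 22, d_3 = (980 - 22^2)/16 = 496/16 = 31, a_3 = floor((31 + 22)/31) = 1.
  m_4 = 31*1 - 22 = 9, d_4 = (980 - 9^2)/31 = 899/31 = 29, a_4 = floor((31 + 9)/29) = 1.
  m_5 = 29*1 - 9 = 20, d_5 = (980 - 20^2)/29 = 580/29 = 20, a_5 = floor((31 + 20)/20) = 2.
  m_6 = 20*2 - 20 = 20, d_6 = (980 - 20^2)/20 = 580/20 = 29, a_6 = floor((31 + 20)/29) = 1.
  m_7 = 29*1 - 20 = 9, d_7 = (980 - 9^2)/29 = 899/29 = 31, a_7 = floor((31 + 9)/31) = 1.
  m_8 = 31*1 - 9 = 22, d_8 = (980 - 22^2)/31 = 496/31 = 16, a_8 = floor((31 + 22)/16) = 3.
  m_9 = 16*3 - 22 = 26, d_9 = (980 - 26^2)/16 = 304/16 = 19, a_9 = floor((31 + 26)/19) = 3.
  m_10 = 19*3 - 26 = 31, d_10 = (980 - 31^2)/19 = 19/19 = 1, a_10 = floor((31 + 31)/1) = 62.
  m_11 = 1*62 - 31 = 31, d_11 = (980 - 31^2)/1 = 19/1 = 19: (m_11, d_11) = (m_1, d_1) = (31, 19), so from here the quotients repeat a_1, ..., a_10; the period length is 10.
Hence the expansion of sqrt(980) is a_0 = 31 followed by the repeating block 3, 3, 1, 1, 2, 1, 1, 3, 3, 62 (period 10).

[31; (3, 3, 1, 1, 2, 1, 1, 3, 3, 62)]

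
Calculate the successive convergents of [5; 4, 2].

Using the convergent recurrence p_i = a_i*p_{i-1} + p_{i-2}, q_i = a_i*q_{i-1} + q_{i-2} with p_{-2}=0, p_{-1}=1, q_{-2}=1, q_{-1}=0:
  i=0: a_0=5, p_0 = 5*1 + 0 = 5, q_0 = 5*0 + 1 = 1.
  i=1: a_1=4, p_1 = 4*5 + 1 = 21, q_1 = 4*1 + 0 = 4.
  i=2: a_2=2, p_2 = 2*21 + 5 = 47, q_2 = 2*4 + 1 = 9.

5/1, 21/4, 47/9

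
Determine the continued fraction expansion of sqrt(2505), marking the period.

Write x_i = (sqrt(2505) + m_i)/d_i with (m_0, d_0) = (0, 1). a_0 = floor(sqrt(2505)) = 50, since 50^2 = 2500 <= 2505 < 2601 = 51^2.
Iterate m_{i+1} = d_i*a_i - m_i, d_{i+1} = (2505 - m_{i+1}^2)/d_i, a_{i+1} = floor((a_0 + m_{i+1})/d_{i+1}):
  m_1 = 1*50 - 0 = 50, d_1 = (2505 - 50^2)/1 = 5/1 = 5, a_1 = floor((50 + 50)/5) = 20.
  m_2 = 5*20 - 50 = 50, d_2 = (2505 - 50^2)/5 = 5/5 = 1, a_2 = floor((50 + 50)/1) = 100.
  m_3 = 1*100 - 50 = 50, d_3 = (2505 - 50^2)/1 = 5/1 = 5: (m_3, d_3) = (m_1, d_1) = (50, 5), so from here the quotients repeat a_1, a_2; the period length is 2.
Hence the expansion of sqrt(2505) is a_0 = 50 followed by the repeating block 20, 100 (period 2).

[50; (20, 100)]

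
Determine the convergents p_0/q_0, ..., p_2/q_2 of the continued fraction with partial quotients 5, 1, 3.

5/1, 6/1, 23/4

Using the convergent recurrence p_i = a_i*p_{i-1} + p_{i-2}, q_i = a_i*q_{i-1} + q_{i-2} with p_{-2}=0, p_{-1}=1, q_{-2}=1, q_{-1}=0:
  i=0: a_0=5, p_0 = 5*1 + 0 = 5, q_0 = 5*0 + 1 = 1.
  i=1: a_1=1, p_1 = 1*5 + 1 = 6, q_1 = 1*1 + 0 = 1.
  i=2: a_2=3, p_2 = 3*6 + 5 = 23, q_2 = 3*1 + 1 = 4.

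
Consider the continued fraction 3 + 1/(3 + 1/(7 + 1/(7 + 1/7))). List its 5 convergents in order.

Using the convergent recurrence p_i = a_i*p_{i-1} + p_{i-2}, q_i = a_i*q_{i-1} + q_{i-2} with p_{-2}=0, p_{-1}=1, q_{-2}=1, q_{-1}=0:
  i=0: a_0=3, p_0 = 3*1 + 0 = 3, q_0 = 3*0 + 1 = 1.
  i=1: a_1=3, p_1 = 3*3 + 1 = 10, q_1 = 3*1 + 0 = 3.
  i=2: a_2=7, p_2 = 7*10 + 3 = 73, q_2 = 7*3 + 1 = 22.
  i=3: a_3=7, p_3 = 7*73 + 10 = 521, q_3 = 7*22 + 3 = 157.
  i=4: a_4=7, p_4 = 7*521 + 73 = 3720, q_4 = 7*157 + 22 = 1121.

3/1, 10/3, 73/22, 521/157, 3720/1121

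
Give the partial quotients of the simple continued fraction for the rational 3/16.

[0; 5, 3]

Run the Euclidean algorithm on 3 and 16; the successive quotients are the partial quotients a_0, a_1, ... (each step inverts the fractional part left over by the previous one):
  3 = 0*16 + 3, so a_0 = 0.
  16 = 5*3 + 1, so a_1 = 5.
  3 = 3*1 + 0, so a_2 = 3.
The remainder reaches 0 after 3 divisions, so the expansion has 3 partial quotients, read off in order.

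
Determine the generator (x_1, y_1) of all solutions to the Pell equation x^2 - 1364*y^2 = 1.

First expand sqrt(1364) as a continued fraction. With x_i = (sqrt(1364) + m_i)/d_i and (m_0, d_0) = (0, 1): a_0 = floor(sqrt(1364)) = 36, since 36^2 = 1296 <= 1364 < 1369 = 37^2.
Iterate m_{i+1} = d_i*a_i - m_i, d_{i+1} = (1364 - m_{i+1}^2)/d_i, a_{i+1} = floor((a_0 + m_{i+1})/d_{i+1}):
  m_1 = 1*36 - 0 = 36, d_1 = (1364 - 36^2)/1 = 68/1 = 68, a_1 = floor((36 + 36)/68) = 1.
  m_2 = 68*1 - 36 = 32, d_2 = (1364 - 32^2)/68 = 340/68 = 5, a_2 = floor((36 + 32)/5) = 13.
  m_3 = 5*13 - 32 = 33, d_3 = (1364 - 33^2)/5 = 275/5 = 55, a_3 = floor((36 + 33)/55) = 1.
  m_4 = 55*1 - 33 = 22, d_4 = (1364 - 22^2)/55 = 880/55 = 16, a_4 = floor((36 + 22)/16) = 3.
  m_5 = 16*3 - 22 = 26, d_5 = (1364 - 26^2)/16 = 688/16 = 43, a_5 = floor((36 + 26)/43) = 1.
  m_6 = 43*1 - 26 = 17, d_6 = (1364 - 17^2)/43 = 1075/43 = 25, a_6 = floor((36 + 17)/25) = 2.
  m_7 = 25*2 - 17 = 33, d_7 = (1364 - 33^2)/25 = 275/25 = 11, a_7 = floor((36 + 33)/11) = 6.
  m_8 = 11*6 - 33 = 33, d_8 = (1364 - 33^2)/11 = 275/11 = 25, a_8 = floor((36 + 33)/25) = 2.
  m_9 = 25*2 - 33 = 17, d_9 = (1364 - 17^2)/25 = 1075/25 = 43, a_9 = floor((36 + 17)/43) = 1.
  m_10 = 43*1 - 17 = 26, d_10 = (1364 - 26^2)/43 = 688/43 = 16, a_10 = floor((36 + 26)/16) = 3.
  m_11 = 16*3 - 26 = 22, d_11 = (1364 - 22^2)/16 = 880/16 = 55, a_11 = floor((36 + 22)/55) = 1.
  m_12 = 55*1 - 22 = 33, d_12 = (1364 - 33^2)/55 = 275/55 = 5, a_12 = floor((36 + 33)/5) = 13.
  m_13 = 5*13 - 33 = 32, d_13 = (1364 - 32^2)/5 = 340/5 = 68, a_13 = floor((36 + 32)/68) = 1.
  m_14 = 68*1 - 32 = 36, d_14 = (1364 - 36^2)/68 = 68/68 = 1, a_14 = floor((36 + 36)/1) = 72.
  m_15 = 1*72 - 36 = 36, d_15 = (1364 - 36^2)/1 = 68/1 = 68: (m_15, d_15) = (m_1, d_1) = (36, 68), so from here the quotients repeat a_1, ..., a_14; the period length is 14.
So sqrt(1364) = [36; (1, 13, 1, 3, 1, 2, 6, 2, 1, 3, 1, 13, 1, 72)] with period length k = 14.
k is even, so the fundamental solution of x^2 - 1364y^2 = 1 is (p_{k-1}, q_{k-1}) = (p_13, q_13); compute convergents through index 13.
Convergents (p_i = a_i*p_{i-1} + p_{i-2}, q_i = a_i*q_{i-1} + q_{i-2} with p_{-2}=0, p_{-1}=1, q_{-2}=1, q_{-1}=0):
  i=0: a_0=36, p_0 = 36*1 + 0 = 36, q_0 = 36*0 + 1 = 1.
  i=1: a_1=1, p_1 = 1*36 + 1 = 37, q_1 = 1*1 + 0 = 1.
  i=2: a_2=13, p_2 = 13*37 + 36 = 517, q_2 = 13*1 + 1 = 14.
  i=3: a_3=1, p_3 = 1*517 + 37 = 554, q_3 = 1*14 + 1 = 15.
  i=4: a_4=3, p_4 = 3*554 + 517 = 2179, q_4 = 3*15 + 14 = 59.
  i=5: a_5=1, p_5 = 1*2179 + 554 = 2733, q_5 = 1*59 + 15 = 74.
  i=6: a_6=2, p_6 = 2*2733 + 2179 = 7645, q_6 = 2*74 + 59 = 207.
  i=7: a_7=6, p_7 = 6*7645 + 2733 = 48603, q_7 = 6*207 + 74 = 1316.
  i=8: a_8=2, p_8 = 2*48603 + 7645 = 104851, q_8 = 2*1316 + 207 = 2839.
  i=9: a_9=1, p_9 = 1*104851 + 48603 = 153454, q_9 = 1*2839 + 1316 = 4155.
  i=10: a_10=3, p_10 = 3*153454 + 104851 = 565213, q_10 = 3*4155 + 2839 = 15304.
  i=11: a_11=1, p_11 = 1*565213 + 153454 = 718667, q_11 = 1*15304 + 4155 = 19459.
  i=12: a_12=13, p_12 = 13*718667 + 565213 = 9907884, q_12 = 13*19459 + 15304 = 268271.
  i=13: a_13=1, p_13 = 1*9907884 + 718667 = 10626551, q_13 = 1*268271 + 19459 = 287730.
Check: 10626551^2 - 1364*287730^2 = 112923586155601 - 112923586155600 = 1, so (x, y) = (10626551, 287730) solves the equation, and by the theorem it is the least positive solution.

(x, y) = (10626551, 287730)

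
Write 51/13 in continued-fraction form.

[3; 1, 12]

Run the Euclidean algorithm on 51 and 13; the successive quotients are the partial quotients a_0, a_1, ... (each step inverts the fractional part left over by the previous one):
  51 = 3*13 + 12, so a_0 = 3.
  13 = 1*12 + 1, so a_1 = 1.
  12 = 12*1 + 0, so a_2 = 12.
The remainder reaches 0 after 3 divisions, so the expansion has 3 partial quotients, read off in order.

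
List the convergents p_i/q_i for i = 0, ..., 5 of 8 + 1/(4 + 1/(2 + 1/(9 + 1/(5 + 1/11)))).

Using the convergent recurrence p_i = a_i*p_{i-1} + p_{i-2}, q_i = a_i*q_{i-1} + q_{i-2} with p_{-2}=0, p_{-1}=1, q_{-2}=1, q_{-1}=0:
  i=0: a_0=8, p_0 = 8*1 + 0 = 8, q_0 = 8*0 + 1 = 1.
  i=1: a_1=4, p_1 = 4*8 + 1 = 33, q_1 = 4*1 + 0 = 4.
  i=2: a_2=2, p_2 = 2*33 + 8 = 74, q_2 = 2*4 + 1 = 9.
  i=3: a_3=9, p_3 = 9*74 + 33 = 699, q_3 = 9*9 + 4 = 85.
  i=4: a_4=5, p_4 = 5*699 + 74 = 3569, q_4 = 5*85 + 9 = 434.
  i=5: a_5=11, p_5 = 11*3569 + 699 = 39958, q_5 = 11*434 + 85 = 4859.

8/1, 33/4, 74/9, 699/85, 3569/434, 39958/4859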